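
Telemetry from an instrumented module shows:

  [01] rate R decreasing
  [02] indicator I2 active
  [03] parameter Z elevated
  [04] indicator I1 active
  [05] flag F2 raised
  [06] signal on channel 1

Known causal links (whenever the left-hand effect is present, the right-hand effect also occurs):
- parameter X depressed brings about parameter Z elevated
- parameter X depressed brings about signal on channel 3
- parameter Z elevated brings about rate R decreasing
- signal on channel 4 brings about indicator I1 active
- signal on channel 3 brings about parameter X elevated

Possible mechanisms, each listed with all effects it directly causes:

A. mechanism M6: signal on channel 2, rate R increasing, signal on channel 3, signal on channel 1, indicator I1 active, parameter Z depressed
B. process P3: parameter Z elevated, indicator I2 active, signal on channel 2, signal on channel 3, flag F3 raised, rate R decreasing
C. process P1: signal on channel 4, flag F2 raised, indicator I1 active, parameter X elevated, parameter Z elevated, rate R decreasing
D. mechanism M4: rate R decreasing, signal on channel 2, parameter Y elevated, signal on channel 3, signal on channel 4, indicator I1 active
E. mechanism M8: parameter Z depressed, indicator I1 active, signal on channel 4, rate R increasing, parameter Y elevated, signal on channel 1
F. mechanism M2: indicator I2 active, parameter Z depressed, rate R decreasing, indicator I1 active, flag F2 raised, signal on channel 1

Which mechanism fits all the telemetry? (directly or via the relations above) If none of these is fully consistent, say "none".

none

For each candidate, compare predicted effects to what was observed:
(A) mechanism M6 — rate R decreasing NO; indicator I2 active NO; parameter Z elevated NO; indicator I1 active yes; flag F2 raised NO; signal on channel 1 yes
(B) process P3 — rate R decreasing yes; indicator I2 active yes; parameter Z elevated yes; indicator I1 active NO; flag F2 raised NO; signal on channel 1 NO
(C) process P1 — rate R decreasing yes; indicator I2 active NO; parameter Z elevated yes; indicator I1 active yes; flag F2 raised yes; signal on channel 1 NO
(D) mechanism M4 — rate R decreasing yes; indicator I2 active NO; parameter Z elevated NO; indicator I1 active yes; flag F2 raised NO; signal on channel 1 NO
(E) mechanism M8 — fails on rate R decreasing, indicator I2 active, parameter Z elevated, flag F2 raised (predicts rate R increasing, not rate R decreasing; predicts parameter Z depressed, not parameter Z elevated)
(F) mechanism M2 — rate R decreasing yes; indicator I2 active yes; parameter Z elevated NO; indicator I1 active yes; flag F2 raised yes; signal on channel 1 yes
Every candidate fails on at least one observation.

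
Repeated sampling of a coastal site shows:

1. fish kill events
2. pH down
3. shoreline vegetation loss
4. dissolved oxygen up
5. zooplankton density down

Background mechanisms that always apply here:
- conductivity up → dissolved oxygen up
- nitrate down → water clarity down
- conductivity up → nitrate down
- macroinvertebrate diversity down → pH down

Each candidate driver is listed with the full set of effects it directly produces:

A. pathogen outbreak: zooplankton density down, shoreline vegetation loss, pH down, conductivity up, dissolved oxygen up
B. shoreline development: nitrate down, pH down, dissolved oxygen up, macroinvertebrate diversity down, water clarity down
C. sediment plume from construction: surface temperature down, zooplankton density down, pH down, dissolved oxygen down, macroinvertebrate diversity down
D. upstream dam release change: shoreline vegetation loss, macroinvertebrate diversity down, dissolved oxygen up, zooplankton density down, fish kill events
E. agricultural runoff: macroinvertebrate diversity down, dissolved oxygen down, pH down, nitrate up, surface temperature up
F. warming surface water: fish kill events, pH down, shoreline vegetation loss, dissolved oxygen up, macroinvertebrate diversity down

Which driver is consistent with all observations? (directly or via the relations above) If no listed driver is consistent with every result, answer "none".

Per-candidate check:
(A) pathogen outbreak — does not account for fish kill events
(B) shoreline development — fish kill events NO; pH down yes; shoreline vegetation loss NO; dissolved oxygen up yes; zooplankton density down NO
(C) sediment plume from construction — fish kill events NO; pH down yes; shoreline vegetation loss NO; dissolved oxygen up NO; zooplankton density down yes
(D) upstream dam release change — accounts for every observation (pH down through macroinvertebrate diversity down → pH down)
(E) agricultural runoff — fish kill events NO; pH down yes; shoreline vegetation loss NO; dissolved oxygen up NO; zooplankton density down NO
(F) warming surface water — fish kill events yes; pH down yes; shoreline vegetation loss yes; dissolved oxygen up yes; zooplankton density down NO
Only (D) is consistent with every observation.

D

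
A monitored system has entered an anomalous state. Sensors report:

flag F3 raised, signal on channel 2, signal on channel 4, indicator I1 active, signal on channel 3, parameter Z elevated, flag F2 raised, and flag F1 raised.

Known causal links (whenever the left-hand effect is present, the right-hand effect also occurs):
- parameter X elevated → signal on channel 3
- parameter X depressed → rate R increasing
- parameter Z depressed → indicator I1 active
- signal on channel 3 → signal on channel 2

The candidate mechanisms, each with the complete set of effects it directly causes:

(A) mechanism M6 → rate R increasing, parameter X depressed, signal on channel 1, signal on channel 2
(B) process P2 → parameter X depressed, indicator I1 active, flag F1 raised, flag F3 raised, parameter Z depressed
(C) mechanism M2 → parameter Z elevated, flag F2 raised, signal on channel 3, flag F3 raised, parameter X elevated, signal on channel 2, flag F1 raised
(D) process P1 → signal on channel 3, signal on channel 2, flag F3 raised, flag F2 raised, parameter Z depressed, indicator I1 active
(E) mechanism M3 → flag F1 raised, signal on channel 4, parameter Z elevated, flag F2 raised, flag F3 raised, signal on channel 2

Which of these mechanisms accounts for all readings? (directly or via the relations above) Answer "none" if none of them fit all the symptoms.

none

Testing each hypothesis:
(A) mechanism M6 — flag F3 raised NO; signal on channel 2 yes; signal on channel 4 NO; indicator I1 active NO; signal on channel 3 NO; parameter Z elevated NO; flag F2 raised NO; flag F1 raised NO
(B) process P2 — flag F3 raised yes; signal on channel 2 NO; signal on channel 4 NO; indicator I1 active yes; signal on channel 3 NO; parameter Z elevated NO; flag F2 raised NO; flag F1 raised yes
(C) mechanism M2 — flag F3 raised yes; signal on channel 2 yes; signal on channel 4 NO; indicator I1 active NO; signal on channel 3 yes; parameter Z elevated yes; flag F2 raised yes; flag F1 raised yes
(D) process P1 — flag F3 raised yes; signal on channel 2 yes; signal on channel 4 NO; indicator I1 active yes; signal on channel 3 yes; parameter Z elevated NO; flag F2 raised yes; flag F1 raised NO
(E) mechanism M3 — does not account for indicator I1 active, signal on channel 3
Every candidate fails on at least one observation.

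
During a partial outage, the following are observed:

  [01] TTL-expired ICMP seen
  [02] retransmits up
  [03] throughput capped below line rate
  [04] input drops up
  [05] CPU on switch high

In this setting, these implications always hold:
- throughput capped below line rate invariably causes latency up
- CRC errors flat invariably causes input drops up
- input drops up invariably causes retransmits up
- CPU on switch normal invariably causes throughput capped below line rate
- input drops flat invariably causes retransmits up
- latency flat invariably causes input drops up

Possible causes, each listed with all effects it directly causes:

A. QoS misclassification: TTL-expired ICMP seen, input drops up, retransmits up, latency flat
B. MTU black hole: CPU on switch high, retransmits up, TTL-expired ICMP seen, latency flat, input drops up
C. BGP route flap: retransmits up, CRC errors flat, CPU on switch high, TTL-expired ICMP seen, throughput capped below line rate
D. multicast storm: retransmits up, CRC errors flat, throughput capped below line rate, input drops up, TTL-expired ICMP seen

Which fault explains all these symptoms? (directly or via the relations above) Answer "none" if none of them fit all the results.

Testing each hypothesis:
(A) QoS misclassification — TTL-expired ICMP seen ✓; retransmits up ✓; throughput capped below line rate ✗; input drops up ✓; CPU on switch high ✗
(B) MTU black hole — does not account for throughput capped below line rate
(C) BGP route flap — TTL-expired ICMP seen ✓; retransmits up ✓; throughput capped below line rate ✓; input drops up ✓ (through CRC errors flat → input drops up); CPU on switch high ✓
(D) multicast storm — TTL-expired ICMP seen ✓; retransmits up ✓; throughput capped below line rate ✓; input drops up ✓; CPU on switch high ✗
Only (C) is consistent with every observation.

C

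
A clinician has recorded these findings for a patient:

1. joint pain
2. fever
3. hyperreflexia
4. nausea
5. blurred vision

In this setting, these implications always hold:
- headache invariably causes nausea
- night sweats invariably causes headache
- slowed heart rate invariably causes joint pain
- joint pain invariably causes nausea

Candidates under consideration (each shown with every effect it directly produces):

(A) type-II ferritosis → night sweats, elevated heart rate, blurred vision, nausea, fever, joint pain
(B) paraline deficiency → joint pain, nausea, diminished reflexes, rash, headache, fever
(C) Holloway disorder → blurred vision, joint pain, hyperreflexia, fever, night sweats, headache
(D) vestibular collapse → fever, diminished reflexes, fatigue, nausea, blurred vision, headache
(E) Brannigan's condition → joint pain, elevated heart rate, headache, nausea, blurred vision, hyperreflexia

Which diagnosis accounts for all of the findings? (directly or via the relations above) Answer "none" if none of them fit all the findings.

Per-candidate check:
(A) type-II ferritosis — does not account for hyperreflexia
(B) paraline deficiency — fails on hyperreflexia, blurred vision (predicts diminished reflexes, not hyperreflexia)
(C) Holloway disorder — joint pain match; fever match; hyperreflexia match; nausea match (via joint pain → nausea); blurred vision match
(D) vestibular collapse — fails on joint pain, hyperreflexia (predicts diminished reflexes, not hyperreflexia)
(E) Brannigan's condition — joint pain match; fever miss; hyperreflexia match; nausea match; blurred vision match
Only (C) is consistent with every observation.

C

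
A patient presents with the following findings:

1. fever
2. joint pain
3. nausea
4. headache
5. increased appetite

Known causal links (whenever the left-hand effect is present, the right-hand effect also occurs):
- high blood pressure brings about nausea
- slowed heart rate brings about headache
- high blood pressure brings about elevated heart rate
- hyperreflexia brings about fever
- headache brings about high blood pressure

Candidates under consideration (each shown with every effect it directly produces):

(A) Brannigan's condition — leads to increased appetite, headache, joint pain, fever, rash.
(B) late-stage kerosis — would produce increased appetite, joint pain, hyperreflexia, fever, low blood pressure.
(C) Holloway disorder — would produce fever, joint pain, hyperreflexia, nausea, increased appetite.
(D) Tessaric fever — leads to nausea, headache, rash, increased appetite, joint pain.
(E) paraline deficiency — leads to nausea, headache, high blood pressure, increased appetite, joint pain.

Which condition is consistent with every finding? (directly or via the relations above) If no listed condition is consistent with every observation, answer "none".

A

Per-candidate check:
(A) Brannigan's condition — accounts for every observation (nausea via headache → high blood pressure → nausea)
(B) late-stage kerosis — does not account for nausea, headache
(C) Holloway disorder — fever yes; joint pain yes; nausea yes; headache NO; increased appetite yes
(D) Tessaric fever — fever NO; joint pain yes; nausea yes; headache yes; increased appetite yes
(E) paraline deficiency — fever NO; joint pain yes; nausea yes; headache yes; increased appetite yes
(A) is the only candidate with no mismatches.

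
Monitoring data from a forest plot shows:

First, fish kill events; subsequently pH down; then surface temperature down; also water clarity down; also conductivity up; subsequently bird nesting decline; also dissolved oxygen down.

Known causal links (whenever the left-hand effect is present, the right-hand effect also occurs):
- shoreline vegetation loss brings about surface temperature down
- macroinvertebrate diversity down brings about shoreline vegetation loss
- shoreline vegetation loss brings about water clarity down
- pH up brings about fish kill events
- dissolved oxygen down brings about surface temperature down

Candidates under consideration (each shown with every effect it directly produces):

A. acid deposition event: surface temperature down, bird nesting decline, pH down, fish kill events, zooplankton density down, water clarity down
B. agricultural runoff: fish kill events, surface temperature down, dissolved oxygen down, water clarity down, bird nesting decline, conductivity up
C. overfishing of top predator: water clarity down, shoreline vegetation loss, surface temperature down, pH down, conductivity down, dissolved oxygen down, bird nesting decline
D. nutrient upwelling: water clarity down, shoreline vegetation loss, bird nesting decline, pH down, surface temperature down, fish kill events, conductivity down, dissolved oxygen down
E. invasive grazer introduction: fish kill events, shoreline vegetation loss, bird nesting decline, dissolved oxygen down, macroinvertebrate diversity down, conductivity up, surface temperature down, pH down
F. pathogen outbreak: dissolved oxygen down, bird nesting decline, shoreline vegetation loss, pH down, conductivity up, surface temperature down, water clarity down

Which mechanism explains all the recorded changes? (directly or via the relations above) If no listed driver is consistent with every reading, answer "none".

Checking each candidate against the observations:
(A) acid deposition event — fish kill events ✓; pH down ✓; surface temperature down ✓; water clarity down ✓; conductivity up ✗; bird nesting decline ✓; dissolved oxygen down ✗
(B) agricultural runoff — does not account for pH down
(C) overfishing of top predator — fails on fish kill events, conductivity up (predicts conductivity down, not conductivity up)
(D) nutrient upwelling — fails on conductivity up (predicts conductivity down, not conductivity up)
(E) invasive grazer introduction — fish kill events ✓; pH down ✓; surface temperature down ✓; water clarity down ✓ (via shoreline vegetation loss → water clarity down); conductivity up ✓; bird nesting decline ✓; dissolved oxygen down ✓
(F) pathogen outbreak — fish kill events ✗; pH down ✓; surface temperature down ✓; water clarity down ✓; conductivity up ✓; bird nesting decline ✓; dissolved oxygen down ✓
(E) is the only candidate with no mismatches.

E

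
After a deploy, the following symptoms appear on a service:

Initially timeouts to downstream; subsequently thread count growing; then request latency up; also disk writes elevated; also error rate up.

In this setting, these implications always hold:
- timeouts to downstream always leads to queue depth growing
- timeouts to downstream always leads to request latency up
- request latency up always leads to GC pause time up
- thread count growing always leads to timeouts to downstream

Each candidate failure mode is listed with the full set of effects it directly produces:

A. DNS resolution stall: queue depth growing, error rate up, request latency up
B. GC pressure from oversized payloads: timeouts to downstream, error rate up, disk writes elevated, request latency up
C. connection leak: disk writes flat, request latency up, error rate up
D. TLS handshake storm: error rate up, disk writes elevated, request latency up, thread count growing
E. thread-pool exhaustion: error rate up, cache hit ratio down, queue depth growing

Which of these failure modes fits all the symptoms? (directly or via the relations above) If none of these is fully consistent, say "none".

D

Per-candidate check:
(A) DNS resolution stall — timeouts to downstream ✗; thread count growing ✗; request latency up ✓; disk writes elevated ✗; error rate up ✓
(B) GC pressure from oversized payloads — does not account for thread count growing
(C) connection leak — fails on timeouts to downstream, thread count growing, disk writes elevated (predicts disk writes flat, not disk writes elevated)
(D) TLS handshake storm — accounts for every observation (timeouts to downstream via thread count growing → timeouts to downstream)
(E) thread-pool exhaustion — timeouts to downstream ✗; thread count growing ✗; request latency up ✗; disk writes elevated ✗; error rate up ✓
(D) alone accounts for all the evidence.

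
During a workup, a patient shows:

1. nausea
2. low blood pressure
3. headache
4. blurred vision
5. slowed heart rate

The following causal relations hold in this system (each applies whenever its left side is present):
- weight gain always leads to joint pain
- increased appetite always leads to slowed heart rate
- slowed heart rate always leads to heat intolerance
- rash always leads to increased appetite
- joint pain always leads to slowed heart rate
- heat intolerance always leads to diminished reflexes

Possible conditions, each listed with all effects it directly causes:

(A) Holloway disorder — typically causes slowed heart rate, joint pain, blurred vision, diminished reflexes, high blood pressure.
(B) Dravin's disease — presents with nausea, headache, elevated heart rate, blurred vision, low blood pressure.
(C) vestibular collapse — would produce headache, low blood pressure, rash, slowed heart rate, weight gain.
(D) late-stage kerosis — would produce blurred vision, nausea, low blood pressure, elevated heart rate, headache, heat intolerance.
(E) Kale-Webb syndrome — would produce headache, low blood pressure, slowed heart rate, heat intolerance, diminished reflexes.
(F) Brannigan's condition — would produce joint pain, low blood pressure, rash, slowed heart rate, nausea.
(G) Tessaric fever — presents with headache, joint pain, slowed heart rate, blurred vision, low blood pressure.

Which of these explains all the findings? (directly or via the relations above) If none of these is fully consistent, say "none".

none

Checking each candidate against the observations:
(A) Holloway disorder — nausea -; low blood pressure -; headache -; blurred vision +; slowed heart rate +
(B) Dravin's disease — fails on slowed heart rate (predicts elevated heart rate, not slowed heart rate)
(C) vestibular collapse — nausea -; low blood pressure +; headache +; blurred vision -; slowed heart rate +
(D) late-stage kerosis — nausea +; low blood pressure +; headache +; blurred vision +; slowed heart rate -
(E) Kale-Webb syndrome — nausea -; low blood pressure +; headache +; blurred vision -; slowed heart rate +
(F) Brannigan's condition — does not account for headache, blurred vision
(G) Tessaric fever — does not account for nausea
No candidate is consistent with all observations.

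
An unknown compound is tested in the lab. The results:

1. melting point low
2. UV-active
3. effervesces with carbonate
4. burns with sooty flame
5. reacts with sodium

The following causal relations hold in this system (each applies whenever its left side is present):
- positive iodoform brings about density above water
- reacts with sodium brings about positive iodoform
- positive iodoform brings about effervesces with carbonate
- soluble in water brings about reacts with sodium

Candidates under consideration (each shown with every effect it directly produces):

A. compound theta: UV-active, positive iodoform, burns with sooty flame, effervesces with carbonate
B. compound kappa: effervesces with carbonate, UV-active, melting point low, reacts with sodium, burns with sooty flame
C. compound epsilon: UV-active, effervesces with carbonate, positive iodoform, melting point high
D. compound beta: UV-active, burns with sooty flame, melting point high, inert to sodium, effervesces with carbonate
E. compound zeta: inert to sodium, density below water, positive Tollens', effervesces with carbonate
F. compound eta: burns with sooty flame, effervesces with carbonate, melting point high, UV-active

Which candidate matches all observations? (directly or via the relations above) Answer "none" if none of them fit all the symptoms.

B

Testing each hypothesis:
(A) compound theta — melting point low -; UV-active +; effervesces with carbonate +; burns with sooty flame +; reacts with sodium -
(B) compound kappa — melting point low +; UV-active +; effervesces with carbonate +; burns with sooty flame +; reacts with sodium +
(C) compound epsilon — fails on melting point low, burns with sooty flame, reacts with sodium (predicts melting point high, not melting point low)
(D) compound beta — melting point low -; UV-active +; effervesces with carbonate +; burns with sooty flame +; reacts with sodium -
(E) compound zeta — melting point low -; UV-active -; effervesces with carbonate +; burns with sooty flame -; reacts with sodium -
(F) compound eta — fails on melting point low, reacts with sodium (predicts melting point high, not melting point low)
Only (B) is consistent with every observation.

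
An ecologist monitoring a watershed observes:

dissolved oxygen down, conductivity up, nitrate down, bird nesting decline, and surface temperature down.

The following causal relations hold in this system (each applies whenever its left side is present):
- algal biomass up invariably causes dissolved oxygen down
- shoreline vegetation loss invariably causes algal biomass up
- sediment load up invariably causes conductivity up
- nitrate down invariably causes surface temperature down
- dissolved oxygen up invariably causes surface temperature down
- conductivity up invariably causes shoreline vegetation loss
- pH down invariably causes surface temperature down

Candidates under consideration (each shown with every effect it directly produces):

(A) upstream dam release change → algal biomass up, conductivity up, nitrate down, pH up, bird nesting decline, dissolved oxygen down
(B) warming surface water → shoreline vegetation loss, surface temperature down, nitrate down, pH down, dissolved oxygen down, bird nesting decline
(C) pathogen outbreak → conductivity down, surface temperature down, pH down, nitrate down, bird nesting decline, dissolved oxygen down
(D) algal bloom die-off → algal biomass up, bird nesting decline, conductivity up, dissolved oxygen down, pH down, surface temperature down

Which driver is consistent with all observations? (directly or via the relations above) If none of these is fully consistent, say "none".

A

Per-candidate check:
(A) upstream dam release change — dissolved oxygen down yes; conductivity up yes; nitrate down yes; bird nesting decline yes; surface temperature down yes (through nitrate down → surface temperature down)
(B) warming surface water — does not account for conductivity up
(C) pathogen outbreak — dissolved oxygen down yes; conductivity up NO; nitrate down yes; bird nesting decline yes; surface temperature down yes
(D) algal bloom die-off — dissolved oxygen down yes; conductivity up yes; nitrate down NO; bird nesting decline yes; surface temperature down yes
(A) is the only candidate with no mismatches.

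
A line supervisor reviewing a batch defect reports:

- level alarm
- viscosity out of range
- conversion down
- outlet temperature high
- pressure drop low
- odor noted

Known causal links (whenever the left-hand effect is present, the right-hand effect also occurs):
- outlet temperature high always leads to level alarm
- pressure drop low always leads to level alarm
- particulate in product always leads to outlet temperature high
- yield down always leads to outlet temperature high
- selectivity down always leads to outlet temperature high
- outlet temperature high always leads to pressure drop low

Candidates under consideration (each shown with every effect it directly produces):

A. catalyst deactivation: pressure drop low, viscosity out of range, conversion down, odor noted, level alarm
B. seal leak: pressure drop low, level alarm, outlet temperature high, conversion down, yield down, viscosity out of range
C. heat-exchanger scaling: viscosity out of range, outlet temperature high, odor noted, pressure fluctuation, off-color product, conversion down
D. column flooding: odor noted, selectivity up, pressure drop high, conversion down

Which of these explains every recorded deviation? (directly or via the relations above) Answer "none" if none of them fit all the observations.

C

Checking each candidate against the observations:
(A) catalyst deactivation — level alarm ✓; viscosity out of range ✓; conversion down ✓; outlet temperature high ✗; pressure drop low ✓; odor noted ✓
(B) seal leak — level alarm ✓; viscosity out of range ✓; conversion down ✓; outlet temperature high ✓; pressure drop low ✓; odor noted ✗
(C) heat-exchanger scaling — accounts for every observation (level alarm via outlet temperature high → level alarm)
(D) column flooding — fails on level alarm, viscosity out of range, outlet temperature high, pressure drop low (predicts pressure drop high, not pressure drop low)
(C) alone accounts for all the evidence.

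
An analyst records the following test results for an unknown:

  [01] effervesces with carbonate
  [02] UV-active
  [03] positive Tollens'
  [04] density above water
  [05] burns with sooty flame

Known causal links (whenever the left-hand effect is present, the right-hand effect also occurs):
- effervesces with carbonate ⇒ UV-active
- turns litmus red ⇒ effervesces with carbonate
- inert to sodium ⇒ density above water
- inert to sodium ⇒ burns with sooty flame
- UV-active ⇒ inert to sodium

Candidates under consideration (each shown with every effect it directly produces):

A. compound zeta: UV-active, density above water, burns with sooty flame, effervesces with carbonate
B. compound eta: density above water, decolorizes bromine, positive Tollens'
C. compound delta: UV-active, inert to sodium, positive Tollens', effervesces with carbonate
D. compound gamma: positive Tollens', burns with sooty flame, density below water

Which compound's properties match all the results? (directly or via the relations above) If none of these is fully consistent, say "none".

Testing each hypothesis:
(A) compound zeta — effervesces with carbonate ✓; UV-active ✓; positive Tollens' ✗; density above water ✓; burns with sooty flame ✓
(B) compound eta — does not account for effervesces with carbonate, UV-active, burns with sooty flame
(C) compound delta — accounts for every observation (density above water by inert to sodium → density above water)
(D) compound gamma — effervesces with carbonate ✗; UV-active ✗; positive Tollens' ✓; density above water ✗; burns with sooty flame ✓
Only (C) is consistent with every observation.

C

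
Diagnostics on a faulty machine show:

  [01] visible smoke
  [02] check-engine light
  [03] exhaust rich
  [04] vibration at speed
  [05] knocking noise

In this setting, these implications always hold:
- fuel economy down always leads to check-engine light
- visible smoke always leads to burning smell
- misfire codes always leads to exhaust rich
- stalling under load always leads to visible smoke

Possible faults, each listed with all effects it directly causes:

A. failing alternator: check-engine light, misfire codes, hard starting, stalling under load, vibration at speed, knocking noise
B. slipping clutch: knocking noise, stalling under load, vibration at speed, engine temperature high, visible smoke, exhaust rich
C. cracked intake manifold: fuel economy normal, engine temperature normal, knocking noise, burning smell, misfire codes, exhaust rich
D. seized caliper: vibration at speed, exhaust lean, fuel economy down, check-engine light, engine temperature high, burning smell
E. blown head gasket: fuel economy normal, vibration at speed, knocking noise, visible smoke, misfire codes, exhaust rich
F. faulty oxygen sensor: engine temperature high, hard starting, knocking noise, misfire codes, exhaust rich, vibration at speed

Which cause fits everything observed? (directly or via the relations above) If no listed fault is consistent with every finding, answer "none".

Testing each hypothesis:
(A) failing alternator — accounts for every observation (visible smoke via stalling under load → visible smoke)
(B) slipping clutch — visible smoke yes; check-engine light NO; exhaust rich yes; vibration at speed yes; knocking noise yes
(C) cracked intake manifold — visible smoke NO; check-engine light NO; exhaust rich yes; vibration at speed NO; knocking noise yes
(D) seized caliper — fails on visible smoke, exhaust rich, knocking noise (predicts exhaust lean, not exhaust rich)
(E) blown head gasket — does not account for check-engine light
(F) faulty oxygen sensor — visible smoke NO; check-engine light NO; exhaust rich yes; vibration at speed yes; knocking noise yes
(A) is the only candidate with no mismatches.

A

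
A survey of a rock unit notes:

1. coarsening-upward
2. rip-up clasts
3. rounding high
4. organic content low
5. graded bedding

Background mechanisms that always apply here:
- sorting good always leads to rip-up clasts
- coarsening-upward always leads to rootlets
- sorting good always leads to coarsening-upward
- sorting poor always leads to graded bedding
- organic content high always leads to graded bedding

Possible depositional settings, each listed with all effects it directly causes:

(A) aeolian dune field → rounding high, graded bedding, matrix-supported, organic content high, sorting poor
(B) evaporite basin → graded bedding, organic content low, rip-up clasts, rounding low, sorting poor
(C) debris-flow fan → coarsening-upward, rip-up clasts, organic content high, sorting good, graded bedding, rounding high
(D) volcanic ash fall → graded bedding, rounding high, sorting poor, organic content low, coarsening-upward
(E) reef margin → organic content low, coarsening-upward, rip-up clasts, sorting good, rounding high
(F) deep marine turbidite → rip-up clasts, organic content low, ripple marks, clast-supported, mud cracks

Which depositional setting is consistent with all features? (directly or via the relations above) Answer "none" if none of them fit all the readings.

none

Per-candidate check:
(A) aeolian dune field — fails on coarsening-upward, rip-up clasts, organic content low (predicts organic content high, not organic content low)
(B) evaporite basin — coarsening-upward NO; rip-up clasts yes; rounding high NO; organic content low yes; graded bedding yes
(C) debris-flow fan — coarsening-upward yes; rip-up clasts yes; rounding high yes; organic content low NO; graded bedding yes
(D) volcanic ash fall — coarsening-upward yes; rip-up clasts NO; rounding high yes; organic content low yes; graded bedding yes
(E) reef margin — does not account for graded bedding
(F) deep marine turbidite — coarsening-upward NO; rip-up clasts yes; rounding high NO; organic content low yes; graded bedding NO
No candidate is consistent with all observations.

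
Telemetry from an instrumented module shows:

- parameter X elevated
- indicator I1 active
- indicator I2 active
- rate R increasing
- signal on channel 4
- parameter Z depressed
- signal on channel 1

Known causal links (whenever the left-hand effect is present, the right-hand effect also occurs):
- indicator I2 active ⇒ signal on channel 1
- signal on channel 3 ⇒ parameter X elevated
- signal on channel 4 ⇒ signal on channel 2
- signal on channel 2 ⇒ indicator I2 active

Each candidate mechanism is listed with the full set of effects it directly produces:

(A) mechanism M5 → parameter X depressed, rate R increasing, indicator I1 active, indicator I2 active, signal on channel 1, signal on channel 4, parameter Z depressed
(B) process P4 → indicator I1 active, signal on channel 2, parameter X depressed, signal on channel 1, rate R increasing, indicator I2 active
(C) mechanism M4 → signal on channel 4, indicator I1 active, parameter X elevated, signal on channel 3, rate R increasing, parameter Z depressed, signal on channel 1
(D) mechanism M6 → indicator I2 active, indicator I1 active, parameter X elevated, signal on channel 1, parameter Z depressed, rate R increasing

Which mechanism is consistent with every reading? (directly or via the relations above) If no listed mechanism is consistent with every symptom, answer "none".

C

Per-candidate check:
(A) mechanism M5 — parameter X elevated -; indicator I1 active +; indicator I2 active +; rate R increasing +; signal on channel 4 +; parameter Z depressed +; signal on channel 1 +
(B) process P4 — parameter X elevated -; indicator I1 active +; indicator I2 active +; rate R increasing +; signal on channel 4 -; parameter Z depressed -; signal on channel 1 +
(C) mechanism M4 — parameter X elevated +; indicator I1 active +; indicator I2 active + (by signal on channel 4 → signal on channel 2 → indicator I2 active); rate R increasing +; signal on channel 4 +; parameter Z depressed +; signal on channel 1 +
(D) mechanism M6 — parameter X elevated +; indicator I1 active +; indicator I2 active +; rate R increasing +; signal on channel 4 -; parameter Z depressed +; signal on channel 1 +
Only (C) is consistent with every observation.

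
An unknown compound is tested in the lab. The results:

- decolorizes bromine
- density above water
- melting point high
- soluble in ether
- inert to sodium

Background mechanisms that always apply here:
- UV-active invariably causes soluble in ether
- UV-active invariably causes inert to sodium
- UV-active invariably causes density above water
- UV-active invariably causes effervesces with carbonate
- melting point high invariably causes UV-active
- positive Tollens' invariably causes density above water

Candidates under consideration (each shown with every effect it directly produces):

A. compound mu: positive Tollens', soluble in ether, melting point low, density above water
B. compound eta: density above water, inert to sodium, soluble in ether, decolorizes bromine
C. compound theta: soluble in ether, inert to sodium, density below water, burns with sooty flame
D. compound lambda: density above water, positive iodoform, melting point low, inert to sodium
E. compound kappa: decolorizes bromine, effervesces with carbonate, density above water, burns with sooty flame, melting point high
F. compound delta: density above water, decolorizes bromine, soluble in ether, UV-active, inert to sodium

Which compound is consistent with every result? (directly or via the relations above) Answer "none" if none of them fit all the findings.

E

Testing each hypothesis:
(A) compound mu — decolorizes bromine miss; density above water match; melting point high miss; soluble in ether match; inert to sodium miss
(B) compound eta — decolorizes bromine match; density above water match; melting point high miss; soluble in ether match; inert to sodium match
(C) compound theta — fails on decolorizes bromine, density above water, melting point high (predicts density below water, not density above water)
(D) compound lambda — fails on decolorizes bromine, melting point high, soluble in ether (predicts melting point low, not melting point high)
(E) compound kappa — decolorizes bromine match; density above water match; melting point high match; soluble in ether match (by melting point high → UV-active → soluble in ether); inert to sodium match (by melting point high → UV-active → inert to sodium)
(F) compound delta — decolorizes bromine match; density above water match; melting point high miss; soluble in ether match; inert to sodium match
Only (E) is consistent with every observation.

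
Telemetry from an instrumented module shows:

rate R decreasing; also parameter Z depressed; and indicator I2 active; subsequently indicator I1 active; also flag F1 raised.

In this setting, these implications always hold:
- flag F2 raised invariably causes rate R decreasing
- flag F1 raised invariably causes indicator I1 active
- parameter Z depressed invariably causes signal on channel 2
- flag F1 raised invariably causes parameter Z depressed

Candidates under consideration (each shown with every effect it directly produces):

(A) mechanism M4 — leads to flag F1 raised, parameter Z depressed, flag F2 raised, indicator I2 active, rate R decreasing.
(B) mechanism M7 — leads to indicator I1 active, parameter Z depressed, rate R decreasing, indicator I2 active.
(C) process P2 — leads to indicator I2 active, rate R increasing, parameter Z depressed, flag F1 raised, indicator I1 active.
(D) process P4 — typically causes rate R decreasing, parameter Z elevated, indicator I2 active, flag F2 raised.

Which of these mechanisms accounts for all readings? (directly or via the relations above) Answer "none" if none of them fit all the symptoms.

A

Per-candidate check:
(A) mechanism M4 — rate R decreasing ✓; parameter Z depressed ✓; indicator I2 active ✓; indicator I1 active ✓ (via flag F1 raised → indicator I1 active); flag F1 raised ✓
(B) mechanism M7 — rate R decreasing ✓; parameter Z depressed ✓; indicator I2 active ✓; indicator I1 active ✓; flag F1 raised ✗
(C) process P2 — rate R decreasing ✗; parameter Z depressed ✓; indicator I2 active ✓; indicator I1 active ✓; flag F1 raised ✓
(D) process P4 — fails on parameter Z depressed, indicator I1 active, flag F1 raised (predicts parameter Z elevated, not parameter Z depressed)
(A) alone accounts for all the evidence.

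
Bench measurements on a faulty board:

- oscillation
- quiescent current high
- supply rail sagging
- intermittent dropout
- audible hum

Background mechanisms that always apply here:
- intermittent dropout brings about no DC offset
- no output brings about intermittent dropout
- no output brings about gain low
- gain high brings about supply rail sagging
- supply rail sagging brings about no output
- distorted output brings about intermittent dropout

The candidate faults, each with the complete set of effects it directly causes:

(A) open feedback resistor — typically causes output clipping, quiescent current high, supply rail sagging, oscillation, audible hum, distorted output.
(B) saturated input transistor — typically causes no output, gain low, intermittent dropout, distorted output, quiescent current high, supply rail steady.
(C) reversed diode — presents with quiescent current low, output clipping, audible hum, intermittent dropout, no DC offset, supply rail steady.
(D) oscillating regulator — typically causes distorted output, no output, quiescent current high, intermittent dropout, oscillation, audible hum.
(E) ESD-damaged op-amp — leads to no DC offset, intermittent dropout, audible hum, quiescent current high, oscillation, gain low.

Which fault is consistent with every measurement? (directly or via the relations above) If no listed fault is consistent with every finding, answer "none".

Testing each hypothesis:
(A) open feedback resistor — accounts for every observation (intermittent dropout via distorted output → intermittent dropout)
(B) saturated input transistor — fails on oscillation, supply rail sagging, audible hum (predicts supply rail steady, not supply rail sagging)
(C) reversed diode — fails on oscillation, quiescent current high, supply rail sagging (predicts quiescent current low, not quiescent current high; predicts supply rail steady, not supply rail sagging)
(D) oscillating regulator — oscillation yes; quiescent current high yes; supply rail sagging NO; intermittent dropout yes; audible hum yes
(E) ESD-damaged op-amp — does not account for supply rail sagging
Only (A) is consistent with every observation.

A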